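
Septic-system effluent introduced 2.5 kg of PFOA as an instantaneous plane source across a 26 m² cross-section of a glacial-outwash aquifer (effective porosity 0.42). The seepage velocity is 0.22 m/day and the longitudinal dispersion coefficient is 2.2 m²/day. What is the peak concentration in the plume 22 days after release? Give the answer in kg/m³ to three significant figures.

The peak of an instantaneous 1D plume sits at x = vt; there the Gaussian factor is 1 and C_max = M/(n_e·A·√(4πDt)), where n_e·A is the pore area the mass is dissolved in.
√(4πDt) = √(4π × 2.2 × 22) = 24.66 m, so C_max = 2.5/(0.42 × 26 × 24.66) = 0.00928 kg/m³.

0.00928 kg/m³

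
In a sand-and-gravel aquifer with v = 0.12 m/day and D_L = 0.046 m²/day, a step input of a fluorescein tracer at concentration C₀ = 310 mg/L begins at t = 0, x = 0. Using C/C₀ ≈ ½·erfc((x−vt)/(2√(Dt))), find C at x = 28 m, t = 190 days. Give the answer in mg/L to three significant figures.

For a continuous step input, C/C₀ ≈ ½·erfc((x−vt)/(2√(Dt))).
vt = 0.12 × 190 = 22.8 m and 2√(Dt) = 2√(0.046 × 190) = 5.913 m.
Argument (x−vt)/(2√(Dt)) = (28 − 22.8)/5.913 = 0.8794; ½·erfc(0.8794) = 0.1068.
C = 310 × 0.1068 = 33.1 mg/L.

33.1 mg/L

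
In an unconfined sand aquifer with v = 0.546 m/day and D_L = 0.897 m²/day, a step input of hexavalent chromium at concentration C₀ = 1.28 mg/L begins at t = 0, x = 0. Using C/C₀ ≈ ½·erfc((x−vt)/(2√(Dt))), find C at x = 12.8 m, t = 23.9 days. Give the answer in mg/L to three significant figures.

0.659 mg/L

For a continuous step input, C/C₀ ≈ ½·erfc((x−vt)/(2√(Dt))).
vt = 0.546 × 23.9 = 13.0494 m and 2√(Dt) = 2√(0.897 × 23.9) = 9.260 m.
Argument (x−vt)/(2√(Dt)) = (12.8 − 13.0494)/9.260 = -0.02693; ½·erfc(-0.02693) = 0.5152.
C = 1.28 × 0.5152 = 0.659 mg/L.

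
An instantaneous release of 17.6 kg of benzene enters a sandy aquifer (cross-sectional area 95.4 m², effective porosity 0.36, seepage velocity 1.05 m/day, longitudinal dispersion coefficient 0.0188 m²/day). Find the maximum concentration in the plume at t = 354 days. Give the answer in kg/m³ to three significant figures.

0.0560 kg/m³

The peak of an instantaneous 1D plume sits at x = vt; there the Gaussian factor is 1 and C_max = M/(n_e·A·√(4πDt)), where n_e·A is the pore area the mass is dissolved in.
√(4πDt) = √(4π × 0.0188 × 354) = 9.145 m, so C_max = 17.6/(0.36 × 95.4 × 9.145) = 0.0560 kg/m³.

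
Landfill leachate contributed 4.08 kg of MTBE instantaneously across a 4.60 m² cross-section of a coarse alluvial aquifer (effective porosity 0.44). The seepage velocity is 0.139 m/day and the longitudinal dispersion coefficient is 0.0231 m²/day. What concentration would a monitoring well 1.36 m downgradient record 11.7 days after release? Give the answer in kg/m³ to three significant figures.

For an instantaneous plane source, C(x,t) = M/(n_e·A·√(4πDt)) · exp(−(x−vt)²/(4Dt)), with n_e·A the pore (flow) area.
Plume center vt = 0.139 × 11.7 = 1.6263 m, so the well at 1.36 m is 0.2663 m upgradient of the peak.
√(4πDt) = 1.843 m, giving peak height M/(n_e·A·√(4πDt)) = 4.08/(0.44 × 4.60 × 1.843) = 1.094 kg/m³.
(x−vt)²/(4Dt) = (-0.2663)²/(4 × 0.0231 × 11.7) = 0.06560; exp(−0.06560) = 0.9365.
C = 1.094 × 0.9365 = 1.02 kg/m³.

1.02 kg/m³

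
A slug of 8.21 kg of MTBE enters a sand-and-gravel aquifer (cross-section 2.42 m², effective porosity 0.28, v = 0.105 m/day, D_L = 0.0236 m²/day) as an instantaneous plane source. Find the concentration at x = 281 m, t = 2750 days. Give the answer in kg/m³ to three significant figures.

For an instantaneous plane source, C(x,t) = M/(n_e·A·√(4πDt)) · exp(−(x−vt)²/(4Dt)), with n_e·A the pore (flow) area.
Plume center vt = 0.105 × 2750 = 288.75 m, so the well at 281 m is 7.75 m upgradient of the peak.
√(4πDt) = 28.56 m, giving peak height M/(n_e·A·√(4πDt)) = 8.21/(0.28 × 2.42 × 28.56) = 0.4242 kg/m³.
(x−vt)²/(4Dt) = (-7.75)²/(4 × 0.0236 × 2750) = 0.2314; exp(−0.2314) = 0.7934.
C = 0.4242 × 0.7934 = 0.337 kg/m³.

0.337 kg/m³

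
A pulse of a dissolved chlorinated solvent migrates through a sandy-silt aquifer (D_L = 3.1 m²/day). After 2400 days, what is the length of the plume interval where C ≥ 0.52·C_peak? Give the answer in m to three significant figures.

The plume is Gaussian with σ = √(2Dt) = √(2 × 3.1 × 2400) = 122.0 m.
C/C_peak = exp(−Δx²/(2σ²)) = 0.52 ⇒ Δx = σ·√(−2 ln 0.52) = 122.0 × 1.144 = 139.6 m.
Width = 2Δx = 279 m.

279 m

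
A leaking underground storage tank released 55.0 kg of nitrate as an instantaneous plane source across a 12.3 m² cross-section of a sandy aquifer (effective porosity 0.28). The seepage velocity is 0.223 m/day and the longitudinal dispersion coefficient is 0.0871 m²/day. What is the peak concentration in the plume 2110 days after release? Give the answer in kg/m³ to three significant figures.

The peak of an instantaneous 1D plume sits at x = vt; there the Gaussian factor is 1 and C_max = M/(n_e·A·√(4πDt)), where n_e·A is the pore area the mass is dissolved in.
√(4πDt) = √(4π × 0.0871 × 2110) = 48.06 m, so C_max = 55.0/(0.28 × 12.3 × 48.06) = 0.332 kg/m³.

0.332 kg/m³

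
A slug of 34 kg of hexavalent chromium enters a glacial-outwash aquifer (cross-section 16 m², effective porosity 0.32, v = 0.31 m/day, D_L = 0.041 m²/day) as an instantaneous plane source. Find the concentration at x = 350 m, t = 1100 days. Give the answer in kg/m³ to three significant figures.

For an instantaneous plane source, C(x,t) = M/(n_e·A·√(4πDt)) · exp(−(x−vt)²/(4Dt)), with n_e·A the pore (flow) area.
Plume center vt = 0.31 × 1100 = 341 m, so the well at 350 m is 9 m downgradient of the peak.
√(4πDt) = 23.81 m, giving peak height M/(n_e·A·√(4πDt)) = 34/(0.32 × 16 × 23.81) = 0.2789 kg/m³.
(x−vt)²/(4Dt) = (9)²/(4 × 0.041 × 1100) = 0.4490; exp(−0.4490) = 0.6383.
C = 0.2789 × 0.6383 = 0.178 kg/m³.

0.178 kg/m³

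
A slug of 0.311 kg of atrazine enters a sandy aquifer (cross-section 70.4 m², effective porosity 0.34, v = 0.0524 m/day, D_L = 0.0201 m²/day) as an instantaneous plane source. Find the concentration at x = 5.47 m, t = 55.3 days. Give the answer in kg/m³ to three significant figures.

0.000785 kg/m³

For an instantaneous plane source, C(x,t) = M/(n_e·A·√(4πDt)) · exp(−(x−vt)²/(4Dt)), with n_e·A the pore (flow) area.
Plume center vt = 0.0524 × 55.3 = 2.89772 m, so the well at 5.47 m is 2.57228 m downgradient of the peak.
√(4πDt) = 3.737 m, giving peak height M/(n_e·A·√(4πDt)) = 0.311/(0.34 × 70.4 × 3.737) = 0.003477 kg/m³.
(x−vt)²/(4Dt) = (2.57228)²/(4 × 0.0201 × 55.3) = 1.488; exp(−1.488) = 0.2258.
C = 0.003477 × 0.2258 = 0.000785 kg/m³.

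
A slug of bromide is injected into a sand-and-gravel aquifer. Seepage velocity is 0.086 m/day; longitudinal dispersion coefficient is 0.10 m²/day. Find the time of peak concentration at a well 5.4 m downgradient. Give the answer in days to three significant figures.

50.7 days

For the 1D instantaneous-source solution, setting ∂C/∂t = 0 at fixed x gives v²t² + 2Dt − x² = 0, so t = (√(D² + v²x²) − D)/v².
√(D² + v²x²) = √(0.10² + 0.086² × 5.4²) = 0.4750; v² = 0.007396.
t = (0.4750 − 0.10)/0.007396 = 50.7 days (vs. the pure-advection estimate x/v = 62.8 d).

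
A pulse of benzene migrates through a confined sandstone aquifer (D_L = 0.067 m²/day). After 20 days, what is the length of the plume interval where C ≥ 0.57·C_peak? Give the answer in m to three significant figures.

The plume is Gaussian with σ = √(2Dt) = √(2 × 0.067 × 20) = 1.637 m.
C/C_peak = exp(−Δx²/(2σ²)) = 0.57 ⇒ Δx = σ·√(−2 ln 0.57) = 1.637 × 1.060 = 1.735 m.
Width = 2Δx = 3.47 m.

3.47 m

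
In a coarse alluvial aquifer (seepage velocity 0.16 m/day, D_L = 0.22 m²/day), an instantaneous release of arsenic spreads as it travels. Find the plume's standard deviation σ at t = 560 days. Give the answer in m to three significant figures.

Dispersive spreading gives a Gaussian with σ² = 2Dt; advection only shifts the center.
σ = √(2 × 0.22 × 560) = 15.7 m.

15.7 m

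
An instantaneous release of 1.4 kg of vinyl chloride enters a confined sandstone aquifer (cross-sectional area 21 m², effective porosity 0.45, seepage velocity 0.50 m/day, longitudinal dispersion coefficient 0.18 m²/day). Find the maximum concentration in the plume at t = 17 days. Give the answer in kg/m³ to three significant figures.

The peak of an instantaneous 1D plume sits at x = vt; there the Gaussian factor is 1 and C_max = M/(n_e·A·√(4πDt)), where n_e·A is the pore area the mass is dissolved in.
√(4πDt) = √(4π × 0.18 × 17) = 6.201 m, so C_max = 1.4/(0.45 × 21 × 6.201) = 0.0239 kg/m³.

0.0239 kg/m³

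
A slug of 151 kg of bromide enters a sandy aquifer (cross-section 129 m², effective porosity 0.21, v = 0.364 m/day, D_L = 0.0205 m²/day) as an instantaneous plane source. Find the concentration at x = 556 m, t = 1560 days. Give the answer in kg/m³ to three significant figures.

For an instantaneous plane source, C(x,t) = M/(n_e·A·√(4πDt)) · exp(−(x−vt)²/(4Dt)), with n_e·A the pore (flow) area.
Plume center vt = 0.364 × 1560 = 567.84 m, so the well at 556 m is 11.84 m upgradient of the peak.
√(4πDt) = 20.05 m, giving peak height M/(n_e·A·√(4πDt)) = 151/(0.21 × 129 × 20.05) = 0.2780 kg/m³.
(x−vt)²/(4Dt) = (-11.84)²/(4 × 0.0205 × 1560) = 1.096; exp(−1.096) = 0.3342.
C = 0.2780 × 0.3342 = 0.0929 kg/m³.

0.0929 kg/m³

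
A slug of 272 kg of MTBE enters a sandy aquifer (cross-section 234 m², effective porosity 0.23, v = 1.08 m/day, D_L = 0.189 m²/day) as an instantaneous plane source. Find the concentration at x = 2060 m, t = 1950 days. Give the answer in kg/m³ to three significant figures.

For an instantaneous plane source, C(x,t) = M/(n_e·A·√(4πDt)) · exp(−(x−vt)²/(4Dt)), with n_e·A the pore (flow) area.
Plume center vt = 1.08 × 1950 = 2106 m, so the well at 2060 m is 46 m upgradient of the peak.
√(4πDt) = 68.05 m, giving peak height M/(n_e·A·√(4πDt)) = 272/(0.23 × 234 × 68.05) = 0.07427 kg/m³.
(x−vt)²/(4Dt) = (-46)²/(4 × 0.189 × 1950) = 1.435; exp(−1.435) = 0.2381.
C = 0.07427 × 0.2381 = 0.0177 kg/m³.

0.0177 kg/m³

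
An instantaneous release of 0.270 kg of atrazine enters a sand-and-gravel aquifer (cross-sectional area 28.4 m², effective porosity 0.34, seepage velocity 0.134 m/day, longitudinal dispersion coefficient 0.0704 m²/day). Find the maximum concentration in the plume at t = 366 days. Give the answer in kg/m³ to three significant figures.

0.00155 kg/m³

The peak of an instantaneous 1D plume sits at x = vt; there the Gaussian factor is 1 and C_max = M/(n_e·A·√(4πDt)), where n_e·A is the pore area the mass is dissolved in.
√(4πDt) = √(4π × 0.0704 × 366) = 17.99 m, so C_max = 0.270/(0.34 × 28.4 × 17.99) = 0.00155 kg/m³.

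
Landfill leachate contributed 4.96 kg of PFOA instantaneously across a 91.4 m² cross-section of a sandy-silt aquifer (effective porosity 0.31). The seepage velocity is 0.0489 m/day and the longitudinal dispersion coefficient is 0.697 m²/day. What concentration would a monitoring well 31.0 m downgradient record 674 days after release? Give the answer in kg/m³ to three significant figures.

For an instantaneous plane source, C(x,t) = M/(n_e·A·√(4πDt)) · exp(−(x−vt)²/(4Dt)), with n_e·A the pore (flow) area.
Plume center vt = 0.0489 × 674 = 32.9586 m, so the well at 31.0 m is 1.9586 m upgradient of the peak.
√(4πDt) = 76.83 m, giving peak height M/(n_e·A·√(4πDt)) = 4.96/(0.31 × 91.4 × 76.83) = 0.002278 kg/m³.
(x−vt)²/(4Dt) = (-1.9586)²/(4 × 0.697 × 674) = 0.002041; exp(−0.002041) = 0.9980.
C = 0.002278 × 0.9980 = 0.00227 kg/m³.

0.00227 kg/m³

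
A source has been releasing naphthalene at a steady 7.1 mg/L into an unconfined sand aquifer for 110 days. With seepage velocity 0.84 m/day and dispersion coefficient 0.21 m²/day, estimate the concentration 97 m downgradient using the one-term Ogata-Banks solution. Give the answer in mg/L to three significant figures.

1.77 mg/L

For a continuous step input, C/C₀ ≈ ½·erfc((x−vt)/(2√(Dt))).
vt = 0.84 × 110 = 92.4 m and 2√(Dt) = 2√(0.21 × 110) = 9.612 m.
Argument (x−vt)/(2√(Dt)) = (97 − 92.4)/9.612 = 0.4786; ½·erfc(0.4786) = 0.2493.
C = 7.1 × 0.2493 = 1.77 mg/L.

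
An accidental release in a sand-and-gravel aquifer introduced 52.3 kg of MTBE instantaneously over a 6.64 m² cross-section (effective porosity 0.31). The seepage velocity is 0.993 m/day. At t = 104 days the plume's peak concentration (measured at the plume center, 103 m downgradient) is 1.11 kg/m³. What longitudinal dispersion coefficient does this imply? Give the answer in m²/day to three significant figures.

At the plume center C_max = M/(n_e·A·√(4πDt)), so D = M²/(4πt·(n_e·A·C_max)²).
n_e·A·C_max = 0.31 × 6.64 × 1.11 = 2.285 kg/m.
D = 52.3²/(4π × 104 × 2.285²) = 0.401 m²/day.

0.401 m²/day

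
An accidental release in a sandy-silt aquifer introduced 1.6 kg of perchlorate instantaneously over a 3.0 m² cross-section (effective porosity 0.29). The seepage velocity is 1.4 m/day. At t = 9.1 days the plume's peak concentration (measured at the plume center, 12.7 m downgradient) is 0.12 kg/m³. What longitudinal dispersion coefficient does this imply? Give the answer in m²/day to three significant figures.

At the plume center C_max = M/(n_e·A·√(4πDt)), so D = M²/(4πt·(n_e·A·C_max)²).
n_e·A·C_max = 0.29 × 3.0 × 0.12 = 0.1044 kg/m.
D = 1.6²/(4π × 9.1 × 0.1044²) = 2.05 m²/day.

2.05 m²/day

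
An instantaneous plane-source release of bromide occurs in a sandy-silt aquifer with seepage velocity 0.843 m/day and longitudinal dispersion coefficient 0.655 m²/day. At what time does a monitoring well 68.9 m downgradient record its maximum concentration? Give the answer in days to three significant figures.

For the 1D instantaneous-source solution, setting ∂C/∂t = 0 at fixed x gives v²t² + 2Dt − x² = 0, so t = (√(D² + v²x²) − D)/v².
√(D² + v²x²) = √(0.655² + 0.843² × 68.9²) = 58.09; v² = 0.710649.
t = (58.09 − 0.655)/0.710649 = 80.8 days (vs. the pure-advection estimate x/v = 81.7 d).

80.8 days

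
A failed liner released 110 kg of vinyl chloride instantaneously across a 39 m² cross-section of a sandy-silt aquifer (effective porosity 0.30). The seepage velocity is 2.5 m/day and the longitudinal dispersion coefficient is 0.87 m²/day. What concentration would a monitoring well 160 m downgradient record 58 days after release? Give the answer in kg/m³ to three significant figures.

0.122 kg/m³

For an instantaneous plane source, C(x,t) = M/(n_e·A·√(4πDt)) · exp(−(x−vt)²/(4Dt)), with n_e·A the pore (flow) area.
Plume center vt = 2.5 × 58 = 145 m, so the well at 160 m is 15 m downgradient of the peak.
√(4πDt) = 25.18 m, giving peak height M/(n_e·A·√(4πDt)) = 110/(0.30 × 39 × 25.18) = 0.3734 kg/m³.
(x−vt)²/(4Dt) = (15)²/(4 × 0.87 × 58) = 1.115; exp(−1.115) = 0.3279.
C = 0.3734 × 0.3279 = 0.122 kg/m³.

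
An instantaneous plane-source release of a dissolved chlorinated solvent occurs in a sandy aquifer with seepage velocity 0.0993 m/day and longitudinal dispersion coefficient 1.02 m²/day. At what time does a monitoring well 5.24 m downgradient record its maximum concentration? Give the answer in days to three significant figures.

For the 1D instantaneous-source solution, setting ∂C/∂t = 0 at fixed x gives v²t² + 2Dt − x² = 0, so t = (√(D² + v²x²) − D)/v².
√(D² + v²x²) = √(1.02² + 0.0993² × 5.24²) = 1.145; v² = 0.00986049.
t = (1.145 − 1.02)/0.00986049 = 12.7 days (vs. the pure-advection estimate x/v = 52.8 d).

12.7 days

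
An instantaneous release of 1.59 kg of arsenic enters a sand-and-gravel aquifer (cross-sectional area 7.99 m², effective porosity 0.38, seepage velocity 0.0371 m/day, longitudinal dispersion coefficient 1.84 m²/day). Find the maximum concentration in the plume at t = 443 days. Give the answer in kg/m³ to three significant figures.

0.00517 kg/m³

The peak of an instantaneous 1D plume sits at x = vt; there the Gaussian factor is 1 and C_max = M/(n_e·A·√(4πDt)), where n_e·A is the pore area the mass is dissolved in.
√(4πDt) = √(4π × 1.84 × 443) = 101.2 m, so C_max = 1.59/(0.38 × 7.99 × 101.2) = 0.00517 kg/m³.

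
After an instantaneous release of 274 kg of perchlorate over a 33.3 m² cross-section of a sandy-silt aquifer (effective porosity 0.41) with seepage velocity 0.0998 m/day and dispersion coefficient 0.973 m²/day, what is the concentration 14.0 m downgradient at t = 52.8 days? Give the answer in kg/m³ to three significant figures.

For an instantaneous plane source, C(x,t) = M/(n_e·A·√(4πDt)) · exp(−(x−vt)²/(4Dt)), with n_e·A the pore (flow) area.
Plume center vt = 0.0998 × 52.8 = 5.26944 m, so the well at 14.0 m is 8.73056 m downgradient of the peak.
√(4πDt) = 25.41 m, giving peak height M/(n_e·A·√(4πDt)) = 274/(0.41 × 33.3 × 25.41) = 0.7898 kg/m³.
(x−vt)²/(4Dt) = (8.73056)²/(4 × 0.973 × 52.8) = 0.3709; exp(−0.3709) = 0.6901.
C = 0.7898 × 0.6901 = 0.545 kg/m³.

0.545 kg/m³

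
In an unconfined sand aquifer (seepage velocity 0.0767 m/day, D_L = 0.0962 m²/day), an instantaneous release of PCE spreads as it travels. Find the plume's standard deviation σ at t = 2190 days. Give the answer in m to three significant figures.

20.5 m

Dispersive spreading gives a Gaussian with σ² = 2Dt; advection only shifts the center.
σ = √(2 × 0.0962 × 2190) = 20.5 m.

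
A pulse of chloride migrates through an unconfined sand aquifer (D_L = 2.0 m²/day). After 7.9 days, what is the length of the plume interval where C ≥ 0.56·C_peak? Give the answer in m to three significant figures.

The plume is Gaussian with σ = √(2Dt) = √(2 × 2.0 × 7.9) = 5.621 m.
C/C_peak = exp(−Δx²/(2σ²)) = 0.56 ⇒ Δx = σ·√(−2 ln 0.56) = 5.621 × 1.077 = 6.054 m.
Width = 2Δx = 12.1 m.

12.1 m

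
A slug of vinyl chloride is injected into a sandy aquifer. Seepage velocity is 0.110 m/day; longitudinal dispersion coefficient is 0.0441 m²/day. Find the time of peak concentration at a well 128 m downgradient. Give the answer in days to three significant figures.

1160 days

For the 1D instantaneous-source solution, setting ∂C/∂t = 0 at fixed x gives v²t² + 2Dt − x² = 0, so t = (√(D² + v²x²) − D)/v².
√(D² + v²x²) = √(0.0441² + 0.110² × 128²) = 14.08; v² = 0.0121.
t = (14.08 − 0.0441)/0.0121 = 1160 days (vs. the pure-advection estimate x/v = 1160 d).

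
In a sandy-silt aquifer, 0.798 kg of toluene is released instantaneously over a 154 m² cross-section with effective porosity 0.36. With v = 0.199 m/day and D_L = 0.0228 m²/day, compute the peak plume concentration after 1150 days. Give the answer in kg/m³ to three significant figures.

0.000793 kg/m³

The peak of an instantaneous 1D plume sits at x = vt; there the Gaussian factor is 1 and C_max = M/(n_e·A·√(4πDt)), where n_e·A is the pore area the mass is dissolved in.
√(4πDt) = √(4π × 0.0228 × 1150) = 18.15 m, so C_max = 0.798/(0.36 × 154 × 18.15) = 0.000793 kg/m³.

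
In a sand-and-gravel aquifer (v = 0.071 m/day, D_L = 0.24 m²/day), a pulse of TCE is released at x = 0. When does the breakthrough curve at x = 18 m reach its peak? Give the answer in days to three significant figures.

210 days

For the 1D instantaneous-source solution, setting ∂C/∂t = 0 at fixed x gives v²t² + 2Dt − x² = 0, so t = (√(D² + v²x²) − D)/v².
√(D² + v²x²) = √(0.24² + 0.071² × 18²) = 1.300; v² = 0.005041.
t = (1.300 − 0.24)/0.005041 = 210 days (vs. the pure-advection estimate x/v = 254 d).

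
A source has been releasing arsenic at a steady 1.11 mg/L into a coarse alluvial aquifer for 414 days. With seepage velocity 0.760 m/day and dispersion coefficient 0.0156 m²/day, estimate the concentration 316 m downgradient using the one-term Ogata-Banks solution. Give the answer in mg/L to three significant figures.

0.391 mg/L

For a continuous step input, C/C₀ ≈ ½·erfc((x−vt)/(2√(Dt))).
vt = 0.760 × 414 = 314.64 m and 2√(Dt) = 2√(0.0156 × 414) = 5.083 m.
Argument (x−vt)/(2√(Dt)) = (316 − 314.64)/5.083 = 0.2676; ½·erfc(0.2676) = 0.3526.
C = 1.11 × 0.3526 = 0.391 mg/L.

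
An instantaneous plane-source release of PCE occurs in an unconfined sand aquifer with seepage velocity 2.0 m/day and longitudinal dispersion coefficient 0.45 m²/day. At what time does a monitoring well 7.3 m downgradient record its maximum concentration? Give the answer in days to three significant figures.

3.54 days

For the 1D instantaneous-source solution, setting ∂C/∂t = 0 at fixed x gives v²t² + 2Dt − x² = 0, so t = (√(D² + v²x²) − D)/v².
√(D² + v²x²) = √(0.45² + 2.0² × 7.3²) = 14.61; v² = 4.
t = (14.61 − 0.45)/4 = 3.54 days (vs. the pure-advection estimate x/v = 3.65 d).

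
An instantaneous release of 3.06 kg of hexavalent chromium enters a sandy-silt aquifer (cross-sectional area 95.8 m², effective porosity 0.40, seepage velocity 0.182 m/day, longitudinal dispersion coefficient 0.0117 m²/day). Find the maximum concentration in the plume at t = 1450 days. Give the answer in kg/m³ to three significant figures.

The peak of an instantaneous 1D plume sits at x = vt; there the Gaussian factor is 1 and C_max = M/(n_e·A·√(4πDt)), where n_e·A is the pore area the mass is dissolved in.
√(4πDt) = √(4π × 0.0117 × 1450) = 14.60 m, so C_max = 3.06/(0.40 × 95.8 × 14.60) = 0.00547 kg/m³.

0.00547 kg/m³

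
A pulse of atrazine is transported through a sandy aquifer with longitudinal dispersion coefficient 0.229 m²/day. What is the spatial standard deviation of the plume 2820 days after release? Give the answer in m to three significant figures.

Dispersive spreading gives a Gaussian with σ² = 2Dt; advection only shifts the center.
σ = √(2 × 0.229 × 2820) = 35.9 m.

35.9 m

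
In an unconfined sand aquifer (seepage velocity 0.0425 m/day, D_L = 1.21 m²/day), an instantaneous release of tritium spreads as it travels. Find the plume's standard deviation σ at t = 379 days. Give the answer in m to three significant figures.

Dispersive spreading gives a Gaussian with σ² = 2Dt; advection only shifts the center.
σ = √(2 × 1.21 × 379) = 30.3 m.

30.3 m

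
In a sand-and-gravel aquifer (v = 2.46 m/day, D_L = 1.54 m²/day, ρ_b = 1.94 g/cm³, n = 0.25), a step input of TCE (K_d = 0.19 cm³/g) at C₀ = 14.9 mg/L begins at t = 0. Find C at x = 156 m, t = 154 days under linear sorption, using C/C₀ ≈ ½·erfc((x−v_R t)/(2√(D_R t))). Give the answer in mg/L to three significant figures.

Retardation factor R = 1 + ρ_b·K_d/n = 1 + 1.94 × 0.19/0.25 = 2.474.
Sorption retards both mechanisms: v_R = v/R = 0.9943 m/day, D_R = D/R = 0.6225 m²/day.
v_R·t = 0.9943 × 154 = 153.1222 m; 2√(D_R t) = 19.58 m; argument = (156 − 153.1222)/19.58 = 0.1470.
C = C₀ × ½·erfc(0.1470) = 14.9 × 0.4177 = 6.22 mg/L.

6.22 mg/L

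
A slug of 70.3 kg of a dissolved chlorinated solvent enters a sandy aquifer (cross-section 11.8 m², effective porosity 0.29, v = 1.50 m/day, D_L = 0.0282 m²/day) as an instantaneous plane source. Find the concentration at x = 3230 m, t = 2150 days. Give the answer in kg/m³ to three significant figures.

0.671 kg/m³

For an instantaneous plane source, C(x,t) = M/(n_e·A·√(4πDt)) · exp(−(x−vt)²/(4Dt)), with n_e·A the pore (flow) area.
Plume center vt = 1.50 × 2150 = 3225 m, so the well at 3230 m is 5 m downgradient of the peak.
√(4πDt) = 27.60 m, giving peak height M/(n_e·A·√(4πDt)) = 70.3/(0.29 × 11.8 × 27.60) = 0.7443 kg/m³.
(x−vt)²/(4Dt) = (5)²/(4 × 0.0282 × 2150) = 0.1031; exp(−0.1031) = 0.9020.
C = 0.7443 × 0.9020 = 0.671 kg/m³.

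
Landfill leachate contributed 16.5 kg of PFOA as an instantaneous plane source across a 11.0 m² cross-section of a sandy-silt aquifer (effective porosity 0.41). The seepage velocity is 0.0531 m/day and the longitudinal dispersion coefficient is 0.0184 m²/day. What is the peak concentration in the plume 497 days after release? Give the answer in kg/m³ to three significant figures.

The peak of an instantaneous 1D plume sits at x = vt; there the Gaussian factor is 1 and C_max = M/(n_e·A·√(4πDt)), where n_e·A is the pore area the mass is dissolved in.
√(4πDt) = √(4π × 0.0184 × 497) = 10.72 m, so C_max = 16.5/(0.41 × 11.0 × 10.72) = 0.341 kg/m³.

0.341 kg/m³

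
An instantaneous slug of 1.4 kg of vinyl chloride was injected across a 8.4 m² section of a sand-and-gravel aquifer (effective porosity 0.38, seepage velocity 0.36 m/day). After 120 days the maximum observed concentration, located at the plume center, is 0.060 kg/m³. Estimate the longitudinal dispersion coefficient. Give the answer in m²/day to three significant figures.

0.0354 m²/day

At the plume center C_max = M/(n_e·A·√(4πDt)), so D = M²/(4πt·(n_e·A·C_max)²).
n_e·A·C_max = 0.38 × 8.4 × 0.060 = 0.1915 kg/m.
D = 1.4²/(4π × 120 × 0.1915²) = 0.0354 m²/day.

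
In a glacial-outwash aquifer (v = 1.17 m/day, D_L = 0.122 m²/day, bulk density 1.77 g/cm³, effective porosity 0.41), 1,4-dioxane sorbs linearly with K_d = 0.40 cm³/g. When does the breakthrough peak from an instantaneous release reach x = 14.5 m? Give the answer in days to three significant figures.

33.6 days

Retardation factor R = 1 + ρ_b·K_d/n = 1 + 1.77 × 0.40/0.41 = 2.727.
Sorption retards both mechanisms: v_R = v/R = 0.4290 m/day, D_R = D/R = 0.04474 m²/day.
Peak time from v_R²t² + 2D_R t − x² = 0: t = (√(D_R² + v_R²x²) − D_R)/v_R².
√(D_R² + v_R²x²) = √(0.04474² + 0.4290² × 14.5²) = 6.221; v_R² = 0.1840.
t = (6.221 − 0.04474)/0.1840 = 33.6 days.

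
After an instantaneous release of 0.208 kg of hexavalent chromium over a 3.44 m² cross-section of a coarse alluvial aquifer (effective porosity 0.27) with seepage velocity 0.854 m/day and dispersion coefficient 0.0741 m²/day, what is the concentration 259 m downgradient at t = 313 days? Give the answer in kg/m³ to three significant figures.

0.00624 kg/m³

For an instantaneous plane source, C(x,t) = M/(n_e·A·√(4πDt)) · exp(−(x−vt)²/(4Dt)), with n_e·A the pore (flow) area.
Plume center vt = 0.854 × 313 = 267.302 m, so the well at 259 m is 8.302 m upgradient of the peak.
√(4πDt) = 17.07 m, giving peak height M/(n_e·A·√(4πDt)) = 0.208/(0.27 × 3.44 × 17.07) = 0.01312 kg/m³.
(x−vt)²/(4Dt) = (-8.302)²/(4 × 0.0741 × 313) = 0.7429; exp(−0.7429) = 0.4757.
C = 0.01312 × 0.4757 = 0.00624 kg/m³.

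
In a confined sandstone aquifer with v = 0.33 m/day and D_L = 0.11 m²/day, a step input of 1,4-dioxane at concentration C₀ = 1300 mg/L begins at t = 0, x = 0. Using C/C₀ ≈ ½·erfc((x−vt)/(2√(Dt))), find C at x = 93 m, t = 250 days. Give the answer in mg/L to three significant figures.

102 mg/L

For a continuous step input, C/C₀ ≈ ½·erfc((x−vt)/(2√(Dt))).
vt = 0.33 × 250 = 82.5 m and 2√(Dt) = 2√(0.11 × 250) = 10.49 m.
Argument (x−vt)/(2√(Dt)) = (93 − 82.5)/10.49 = 1.001; ½·erfc(1.001) = 0.07844.
C = 1300 × 0.07844 = 102 mg/L.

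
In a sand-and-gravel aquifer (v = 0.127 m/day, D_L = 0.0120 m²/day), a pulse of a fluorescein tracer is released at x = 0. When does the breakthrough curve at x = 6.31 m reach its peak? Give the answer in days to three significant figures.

For the 1D instantaneous-source solution, setting ∂C/∂t = 0 at fixed x gives v²t² + 2Dt − x² = 0, so t = (√(D² + v²x²) − D)/v².
√(D² + v²x²) = √(0.0120² + 0.127² × 6.31²) = 0.8015; v² = 0.016129.
t = (0.8015 − 0.0120)/0.016129 = 48.9 days (vs. the pure-advection estimate x/v = 49.7 d).

48.9 days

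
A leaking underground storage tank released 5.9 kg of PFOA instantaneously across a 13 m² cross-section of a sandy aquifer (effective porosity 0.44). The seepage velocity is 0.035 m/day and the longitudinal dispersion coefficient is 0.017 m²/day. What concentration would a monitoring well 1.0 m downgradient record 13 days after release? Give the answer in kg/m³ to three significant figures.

0.442 kg/m³

For an instantaneous plane source, C(x,t) = M/(n_e·A·√(4πDt)) · exp(−(x−vt)²/(4Dt)), with n_e·A the pore (flow) area.
Plume center vt = 0.035 × 13 = 0.455 m, so the well at 1.0 m is 0.545 m downgradient of the peak.
√(4πDt) = 1.666 m, giving peak height M/(n_e·A·√(4πDt)) = 5.9/(0.44 × 13 × 1.666) = 0.6191 kg/m³.
(x−vt)²/(4Dt) = (0.545)²/(4 × 0.017 × 13) = 0.3360; exp(−0.3360) = 0.7146.
C = 0.6191 × 0.7146 = 0.442 kg/m³.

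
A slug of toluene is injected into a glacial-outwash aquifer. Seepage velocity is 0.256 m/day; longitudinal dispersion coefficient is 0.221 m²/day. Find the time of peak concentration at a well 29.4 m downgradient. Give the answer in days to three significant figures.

112 days

For the 1D instantaneous-source solution, setting ∂C/∂t = 0 at fixed x gives v²t² + 2Dt − x² = 0, so t = (√(D² + v²x²) − D)/v².
√(D² + v²x²) = √(0.221² + 0.256² × 29.4²) = 7.530; v² = 0.065536.
t = (7.530 − 0.221)/0.065536 = 112 days (vs. the pure-advection estimate x/v = 115 d).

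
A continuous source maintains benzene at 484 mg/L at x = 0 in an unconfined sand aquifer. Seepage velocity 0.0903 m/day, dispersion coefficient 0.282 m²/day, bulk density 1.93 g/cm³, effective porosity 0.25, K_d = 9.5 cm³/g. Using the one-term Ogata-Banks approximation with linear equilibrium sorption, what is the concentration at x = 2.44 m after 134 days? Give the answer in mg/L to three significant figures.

5.79 mg/L

Retardation factor R = 1 + ρ_b·K_d/n = 1 + 1.93 × 9.5/0.25 = 74.34.
Sorption retards both mechanisms: v_R = v/R = 0.001215 m/day, D_R = D/R = 0.003793 m²/day.
v_R·t = 0.001215 × 134 = 0.16281 m; 2√(D_R t) = 1.426 m; argument = (2.44 − 0.16281)/1.426 = 1.597.
C = C₀ × ½·erfc(1.597) = 484 × 0.01196 = 5.79 mg/L.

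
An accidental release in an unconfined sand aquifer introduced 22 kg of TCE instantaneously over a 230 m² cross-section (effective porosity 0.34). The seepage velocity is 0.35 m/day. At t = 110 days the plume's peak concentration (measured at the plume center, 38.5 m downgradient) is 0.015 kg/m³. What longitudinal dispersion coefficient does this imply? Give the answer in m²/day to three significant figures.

At the plume center C_max = M/(n_e·A·√(4πDt)), so D = M²/(4πt·(n_e·A·C_max)²).
n_e·A·C_max = 0.34 × 230 × 0.015 = 1.173 kg/m.
D = 22²/(4π × 110 × 1.173²) = 0.254 m²/day.

0.254 m²/day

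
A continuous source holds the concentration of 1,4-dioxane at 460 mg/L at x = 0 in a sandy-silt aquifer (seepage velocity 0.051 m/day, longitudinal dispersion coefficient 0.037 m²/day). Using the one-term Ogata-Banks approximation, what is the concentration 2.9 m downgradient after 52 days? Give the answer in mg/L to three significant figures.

207 mg/L

For a continuous step input, C/C₀ ≈ ½·erfc((x−vt)/(2√(Dt))).
vt = 0.051 × 52 = 2.652 m and 2√(Dt) = 2√(0.037 × 52) = 2.774 m.
Argument (x−vt)/(2√(Dt)) = (2.9 − 2.652)/2.774 = 0.08940; ½·erfc(0.08940) = 0.4497.
C = 460 × 0.4497 = 207 mg/L.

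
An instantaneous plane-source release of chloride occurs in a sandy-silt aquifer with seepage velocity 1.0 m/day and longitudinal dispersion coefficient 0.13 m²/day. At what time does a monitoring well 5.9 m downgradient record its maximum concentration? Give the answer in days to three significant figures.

5.77 days

For the 1D instantaneous-source solution, setting ∂C/∂t = 0 at fixed x gives v²t² + 2Dt − x² = 0, so t = (√(D² + v²x²) − D)/v².
√(D² + v²x²) = √(0.13² + 1.0² × 5.9²) = 5.901; v² = 1.
t = (5.901 − 0.13)/1 = 5.77 days (vs. the pure-advection estimate x/v = 5.90 d).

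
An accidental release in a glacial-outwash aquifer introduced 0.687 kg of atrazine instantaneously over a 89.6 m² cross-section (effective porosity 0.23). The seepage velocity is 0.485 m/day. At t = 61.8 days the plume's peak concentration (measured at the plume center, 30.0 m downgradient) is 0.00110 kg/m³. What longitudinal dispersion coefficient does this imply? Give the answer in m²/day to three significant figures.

At the plume center C_max = M/(n_e·A·√(4πDt)), so D = M²/(4πt·(n_e·A·C_max)²).
n_e·A·C_max = 0.23 × 89.6 × 0.00110 = 0.02267 kg/m.
D = 0.687²/(4π × 61.8 × 0.02267²) = 1.18 m²/day.

1.18 m²/day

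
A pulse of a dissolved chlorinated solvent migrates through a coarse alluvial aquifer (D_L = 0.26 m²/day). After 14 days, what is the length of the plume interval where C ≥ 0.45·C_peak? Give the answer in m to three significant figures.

The plume is Gaussian with σ = √(2Dt) = √(2 × 0.26 × 14) = 2.698 m.
C/C_peak = exp(−Δx²/(2σ²)) = 0.45 ⇒ Δx = σ·√(−2 ln 0.45) = 2.698 × 1.264 = 3.410 m.
Width = 2Δx = 6.82 m.

6.82 m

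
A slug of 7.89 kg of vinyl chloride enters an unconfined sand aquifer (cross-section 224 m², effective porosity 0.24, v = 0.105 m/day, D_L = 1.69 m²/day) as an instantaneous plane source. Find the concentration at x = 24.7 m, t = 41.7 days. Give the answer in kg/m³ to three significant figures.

0.00114 kg/m³

For an instantaneous plane source, C(x,t) = M/(n_e·A·√(4πDt)) · exp(−(x−vt)²/(4Dt)), with n_e·A the pore (flow) area.
Plume center vt = 0.105 × 41.7 = 4.3785 m, so the well at 24.7 m is 20.3215 m downgradient of the peak.
√(4πDt) = 29.76 m, giving peak height M/(n_e·A·√(4πDt)) = 7.89/(0.24 × 224 × 29.76) = 0.004932 kg/m³.
(x−vt)²/(4Dt) = (20.3215)²/(4 × 1.69 × 41.7) = 1.465; exp(−1.465) = 0.2311.
C = 0.004932 × 0.2311 = 0.00114 kg/m³.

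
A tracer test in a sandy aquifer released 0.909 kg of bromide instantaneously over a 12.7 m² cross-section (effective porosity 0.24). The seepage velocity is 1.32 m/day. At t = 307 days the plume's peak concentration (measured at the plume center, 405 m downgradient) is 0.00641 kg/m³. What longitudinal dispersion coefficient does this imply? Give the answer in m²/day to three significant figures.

0.561 m²/day

At the plume center C_max = M/(n_e·A·√(4πDt)), so D = M²/(4πt·(n_e·A·C_max)²).
n_e·A·C_max = 0.24 × 12.7 × 0.00641 = 0.01954 kg/m.
D = 0.909²/(4π × 307 × 0.01954²) = 0.561 m²/day.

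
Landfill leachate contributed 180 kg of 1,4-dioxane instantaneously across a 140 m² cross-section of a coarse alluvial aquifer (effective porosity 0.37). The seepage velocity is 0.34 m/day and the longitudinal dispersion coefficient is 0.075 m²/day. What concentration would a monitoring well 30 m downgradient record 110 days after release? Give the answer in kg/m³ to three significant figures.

For an instantaneous plane source, C(x,t) = M/(n_e·A·√(4πDt)) · exp(−(x−vt)²/(4Dt)), with n_e·A the pore (flow) area.
Plume center vt = 0.34 × 110 = 37.4 m, so the well at 30 m is 7.4 m upgradient of the peak.
√(4πDt) = 10.18 m, giving peak height M/(n_e·A·√(4πDt)) = 180/(0.37 × 140 × 10.18) = 0.3413 kg/m³.
(x−vt)²/(4Dt) = (-7.4)²/(4 × 0.075 × 110) = 1.659; exp(−1.659) = 0.1903.
C = 0.3413 × 0.1903 = 0.0649 kg/m³.

0.0649 kg/m³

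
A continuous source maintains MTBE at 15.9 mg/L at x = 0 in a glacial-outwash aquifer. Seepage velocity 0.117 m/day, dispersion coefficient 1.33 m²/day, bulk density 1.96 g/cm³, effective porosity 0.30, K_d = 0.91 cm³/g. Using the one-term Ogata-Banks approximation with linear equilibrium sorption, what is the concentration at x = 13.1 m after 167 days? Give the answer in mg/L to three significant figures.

1.58 mg/L

Retardation factor R = 1 + ρ_b·K_d/n = 1 + 1.96 × 0.91/0.30 = 6.945.
Sorption retards both mechanisms: v_R = v/R = 0.01685 m/day, D_R = D/R = 0.1915 m²/day.
v_R·t = 0.01685 × 167 = 2.81395 m; 2√(D_R t) = 11.31 m; argument = (13.1 − 2.81395)/11.31 = 0.9095.
C = C₀ × ½·erfc(0.9095) = 15.9 × 0.09918 = 1.58 mg/L.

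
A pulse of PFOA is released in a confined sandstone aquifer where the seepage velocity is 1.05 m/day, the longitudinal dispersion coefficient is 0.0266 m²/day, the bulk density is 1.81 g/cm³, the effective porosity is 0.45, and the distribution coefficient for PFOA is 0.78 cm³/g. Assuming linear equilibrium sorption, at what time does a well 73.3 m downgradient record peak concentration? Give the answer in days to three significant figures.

Retardation factor R = 1 + ρ_b·K_d/n = 1 + 1.81 × 0.78/0.45 = 4.137.
Sorption retards both mechanisms: v_R = v/R = 0.2538 m/day, D_R = D/R = 0.006430 m²/day.
Peak time from v_R²t² + 2D_R t − x² = 0: t = (√(D_R² + v_R²x²) − D_R)/v_R².
√(D_R² + v_R²x²) = √(0.006430² + 0.2538² × 73.3²) = 18.60; v_R² = 0.06441.
t = (18.60 − 0.006430)/0.06441 = 289 days.

289 days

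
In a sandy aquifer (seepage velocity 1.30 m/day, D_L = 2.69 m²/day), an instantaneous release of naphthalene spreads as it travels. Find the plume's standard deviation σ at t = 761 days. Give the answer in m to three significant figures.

Dispersive spreading gives a Gaussian with σ² = 2Dt; advection only shifts the center.
σ = √(2 × 2.69 × 761) = 64.0 m.

64.0 m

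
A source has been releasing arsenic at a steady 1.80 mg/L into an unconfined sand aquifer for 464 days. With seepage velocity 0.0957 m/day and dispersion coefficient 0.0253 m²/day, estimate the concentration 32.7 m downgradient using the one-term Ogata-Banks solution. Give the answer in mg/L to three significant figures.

1.79 mg/L

For a continuous step input, C/C₀ ≈ ½·erfc((x−vt)/(2√(Dt))).
vt = 0.0957 × 464 = 44.4048 m and 2√(Dt) = 2√(0.0253 × 464) = 6.853 m.
Argument (x−vt)/(2√(Dt)) = (32.7 − 44.4048)/6.853 = -1.708; ½·erfc(-1.708) = 0.9921.
C = 1.80 × 0.9921 = 1.79 mg/L.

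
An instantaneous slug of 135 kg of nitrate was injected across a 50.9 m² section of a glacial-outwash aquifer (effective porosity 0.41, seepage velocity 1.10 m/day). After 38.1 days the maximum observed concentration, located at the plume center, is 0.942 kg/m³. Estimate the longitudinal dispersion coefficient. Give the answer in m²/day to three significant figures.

At the plume center C_max = M/(n_e·A·√(4πDt)), so D = M²/(4πt·(n_e·A·C_max)²).
n_e·A·C_max = 0.41 × 50.9 × 0.942 = 19.66 kg/m.
D = 135²/(4π × 38.1 × 19.66²) = 0.0985 m²/day.

0.0985 m²/day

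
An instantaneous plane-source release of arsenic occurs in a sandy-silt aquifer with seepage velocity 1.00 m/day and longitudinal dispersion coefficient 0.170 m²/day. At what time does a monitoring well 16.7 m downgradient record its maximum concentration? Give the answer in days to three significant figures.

For the 1D instantaneous-source solution, setting ∂C/∂t = 0 at fixed x gives v²t² + 2Dt − x² = 0, so t = (√(D² + v²x²) − D)/v².
√(D² + v²x²) = √(0.170² + 1.00² × 16.7²) = 16.70; v² = 1.
t = (16.70 − 0.170)/1 = 16.5 days (vs. the pure-advection estimate x/v = 16.7 d).

16.5 days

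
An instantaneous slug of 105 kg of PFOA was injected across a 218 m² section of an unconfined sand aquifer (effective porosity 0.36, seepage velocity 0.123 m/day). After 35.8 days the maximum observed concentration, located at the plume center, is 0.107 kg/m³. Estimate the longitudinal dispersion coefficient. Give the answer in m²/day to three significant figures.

At the plume center C_max = M/(n_e·A·√(4πDt)), so D = M²/(4πt·(n_e·A·C_max)²).
n_e·A·C_max = 0.36 × 218 × 0.107 = 8.397 kg/m.
D = 105²/(4π × 35.8 × 8.397²) = 0.348 m²/day.

0.348 m²/day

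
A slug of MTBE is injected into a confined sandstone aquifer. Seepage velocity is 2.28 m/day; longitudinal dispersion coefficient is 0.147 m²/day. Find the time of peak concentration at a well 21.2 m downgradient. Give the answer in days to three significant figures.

9.27 days

For the 1D instantaneous-source solution, setting ∂C/∂t = 0 at fixed x gives v²t² + 2Dt − x² = 0, so t = (√(D² + v²x²) − D)/v².
√(D² + v²x²) = √(0.147² + 2.28² × 21.2²) = 48.34; v² = 5.1984.
t = (48.34 − 0.147)/5.1984 = 9.27 days (vs. the pure-advection estimate x/v = 9.30 d).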